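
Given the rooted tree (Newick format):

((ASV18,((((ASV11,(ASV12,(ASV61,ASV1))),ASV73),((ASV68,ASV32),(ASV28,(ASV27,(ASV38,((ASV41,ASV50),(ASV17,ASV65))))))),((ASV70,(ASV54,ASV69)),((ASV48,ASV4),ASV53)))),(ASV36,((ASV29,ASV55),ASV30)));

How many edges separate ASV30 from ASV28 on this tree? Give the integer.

The MRCA of ASV30 and ASV28 is the root of the tree.
From ASV30 up to that node: 3 branches. From ASV28 up to the same node: 6 branches. Total: 3 + 6 = 9.

9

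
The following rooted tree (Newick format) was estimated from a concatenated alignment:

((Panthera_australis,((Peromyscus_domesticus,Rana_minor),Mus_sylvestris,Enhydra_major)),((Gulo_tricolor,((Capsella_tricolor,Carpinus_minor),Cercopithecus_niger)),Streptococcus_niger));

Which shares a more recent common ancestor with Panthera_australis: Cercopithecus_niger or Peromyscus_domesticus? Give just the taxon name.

Peromyscus_domesticus

The MRCA of Panthera_australis and Peromyscus_domesticus subtends (Panthera_australis,((Peromyscus_domesticus,Rana_minor),Mus_sylvestris,Enhydra_major)) (5 taxa).
The MRCA of Panthera_australis and Cercopithecus_niger is the root, subtending the entire tree (10 taxa).
The first is nested inside the second, so Panthera_australis shares a more recent common ancestor with Peromyscus_domesticus.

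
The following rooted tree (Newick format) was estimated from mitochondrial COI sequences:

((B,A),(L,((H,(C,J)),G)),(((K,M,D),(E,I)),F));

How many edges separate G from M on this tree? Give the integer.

7

The MRCA of G and M is the root of the tree.
From G up to that node: 3 branches. From M up to the same node: 4 branches. Total: 3 + 4 = 7.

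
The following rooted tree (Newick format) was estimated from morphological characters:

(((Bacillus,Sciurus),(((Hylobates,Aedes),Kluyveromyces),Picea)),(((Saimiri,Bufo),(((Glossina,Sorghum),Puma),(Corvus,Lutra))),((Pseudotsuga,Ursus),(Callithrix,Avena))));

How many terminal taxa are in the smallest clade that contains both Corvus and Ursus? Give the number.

11

The MRCA of Corvus and Ursus is the node subtending (((Saimiri,Bufo),(((Glossina,Sorghum),Puma),(Corvus,Lutra))),((Pseudotsuga,Ursus),(Callithrix,Avena))).
That clade contains 11 terminal taxa: Avena, Bufo, Callithrix, Corvus, Glossina, Lutra, Pseudotsuga, Puma, Saimiri, Sorghum, Ursus.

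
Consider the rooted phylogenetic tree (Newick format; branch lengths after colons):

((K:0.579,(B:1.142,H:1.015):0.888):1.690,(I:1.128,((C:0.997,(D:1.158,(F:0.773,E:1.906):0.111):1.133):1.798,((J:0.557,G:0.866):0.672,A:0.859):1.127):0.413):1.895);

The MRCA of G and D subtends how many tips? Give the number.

The MRCA of G and D is the node subtending ((C,(D,(F,E))),((J,G),A)).
That clade contains 7 terminal taxa: A, C, D, E, F, G, J.

7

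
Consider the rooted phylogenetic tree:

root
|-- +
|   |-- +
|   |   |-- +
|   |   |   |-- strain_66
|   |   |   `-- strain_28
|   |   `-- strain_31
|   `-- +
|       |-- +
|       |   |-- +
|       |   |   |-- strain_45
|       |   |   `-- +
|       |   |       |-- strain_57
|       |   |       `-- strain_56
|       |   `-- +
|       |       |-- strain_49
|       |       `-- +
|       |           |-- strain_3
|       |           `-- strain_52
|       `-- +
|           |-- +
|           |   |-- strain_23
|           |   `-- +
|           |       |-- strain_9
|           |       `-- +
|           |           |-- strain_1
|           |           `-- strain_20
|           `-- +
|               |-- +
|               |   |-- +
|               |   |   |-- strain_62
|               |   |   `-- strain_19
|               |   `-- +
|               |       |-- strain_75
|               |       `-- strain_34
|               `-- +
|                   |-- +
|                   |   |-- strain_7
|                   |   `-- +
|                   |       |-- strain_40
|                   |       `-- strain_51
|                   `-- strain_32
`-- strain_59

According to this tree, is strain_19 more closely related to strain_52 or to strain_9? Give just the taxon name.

The MRCA of strain_19 and strain_9 subtends ((strain_23,(strain_9,(strain_1,strain_20))),(((strain_62,strain_19),(strain_75,strain_34)),((strain_7,(strain_40,strain_51)),strain_32))) (12 taxa).
The MRCA of strain_19 and strain_52 subtends (((strain_45,(strain_57,strain_56)),(strain_49,(strain_3,strain_52))),((strain_23,(strain_9,(strain_1,strain_20))),(((strain_62,strain_19),(strain_75,strain_34)),((strain_7,(strain_40,strain_51)),strain_32)))) (18 taxa).
The first is nested inside the second, so strain_19 shares a more recent common ancestor with strain_9.

strain_9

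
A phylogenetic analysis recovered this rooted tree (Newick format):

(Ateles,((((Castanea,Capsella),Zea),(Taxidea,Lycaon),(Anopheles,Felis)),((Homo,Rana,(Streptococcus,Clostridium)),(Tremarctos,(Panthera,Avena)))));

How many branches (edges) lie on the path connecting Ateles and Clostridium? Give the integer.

The MRCA of Ateles and Clostridium is the root of the tree.
From Ateles up to that node: 1 branch. From Clostridium up to the same node: 5 branches. Total: 1 + 5 = 6.

6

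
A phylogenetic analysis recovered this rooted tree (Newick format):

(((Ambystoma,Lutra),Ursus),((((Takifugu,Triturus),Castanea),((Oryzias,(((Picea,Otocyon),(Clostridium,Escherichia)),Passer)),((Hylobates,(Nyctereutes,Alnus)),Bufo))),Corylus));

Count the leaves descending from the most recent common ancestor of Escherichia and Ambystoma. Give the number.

17

The MRCA of Escherichia and Ambystoma is the root, so the clade is the entire tree.
That clade contains 17 terminal taxa: Alnus, Ambystoma, Bufo, Castanea, Clostridium, Corylus, Escherichia, Hylobates, Lutra, Nyctereutes, Oryzias, Otocyon, Passer, Picea, Takifugu, Triturus, Ursus.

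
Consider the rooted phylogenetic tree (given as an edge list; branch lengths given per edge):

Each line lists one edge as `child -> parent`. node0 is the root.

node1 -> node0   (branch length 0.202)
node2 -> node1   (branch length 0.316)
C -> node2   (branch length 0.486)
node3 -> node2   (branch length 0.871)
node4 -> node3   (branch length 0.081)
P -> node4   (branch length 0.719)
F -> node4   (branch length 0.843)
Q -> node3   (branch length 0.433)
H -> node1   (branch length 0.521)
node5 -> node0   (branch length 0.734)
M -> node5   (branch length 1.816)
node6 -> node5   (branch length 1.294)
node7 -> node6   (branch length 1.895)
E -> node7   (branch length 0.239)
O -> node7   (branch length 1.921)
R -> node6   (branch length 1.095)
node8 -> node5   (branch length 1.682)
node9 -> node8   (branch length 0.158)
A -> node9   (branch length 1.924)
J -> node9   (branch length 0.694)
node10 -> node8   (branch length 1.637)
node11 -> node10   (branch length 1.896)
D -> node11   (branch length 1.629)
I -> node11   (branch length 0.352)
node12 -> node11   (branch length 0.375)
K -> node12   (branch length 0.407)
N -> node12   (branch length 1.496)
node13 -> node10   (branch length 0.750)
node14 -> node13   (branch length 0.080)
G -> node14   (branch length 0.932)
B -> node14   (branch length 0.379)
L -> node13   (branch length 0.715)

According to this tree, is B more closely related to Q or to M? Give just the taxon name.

The MRCA of B and M subtends (M,((E,O),R),((A,J),((D,I,(K,N)),((G,B),L)))) (13 taxa).
The MRCA of B and Q is the root, subtending the entire tree (18 taxa).
The first is nested inside the second, so B shares a more recent common ancestor with M.

M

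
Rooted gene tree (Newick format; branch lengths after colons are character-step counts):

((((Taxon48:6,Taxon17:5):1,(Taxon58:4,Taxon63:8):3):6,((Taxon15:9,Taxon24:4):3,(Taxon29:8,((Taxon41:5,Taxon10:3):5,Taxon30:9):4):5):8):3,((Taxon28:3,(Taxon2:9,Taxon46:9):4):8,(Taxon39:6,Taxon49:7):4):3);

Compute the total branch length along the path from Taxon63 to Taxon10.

42

The path runs Taxon63 → … → MRCA → … → Taxon10; the MRCA is the node subtending (((Taxon48,Taxon17),(Taxon58,Taxon63)),((Taxon15,Taxon24),(Taxon29,((Taxon41,Taxon10),Taxon30)))).
Branch lengths along that path: 8 + 3 + 6 + 8 + 5 + 4 + 5 + 3 = 42.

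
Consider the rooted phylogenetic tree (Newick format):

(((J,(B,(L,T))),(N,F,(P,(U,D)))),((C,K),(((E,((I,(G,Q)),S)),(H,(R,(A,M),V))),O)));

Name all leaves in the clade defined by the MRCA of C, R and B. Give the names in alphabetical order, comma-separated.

Tracing C: it sits inside (C,K).
Tracing R: it sits inside (R,(A,M),V).
Tracing B: it sits inside (B,(L,T)).
The smallest clade enclosing all 3 is the whole tree (their MRCA is the root), so the answer is all 22 tips in alphabetical order.

A, B, C, D, E, F, G, H, I, J, K, L, M, N, O, P, Q, R, S, T, U, V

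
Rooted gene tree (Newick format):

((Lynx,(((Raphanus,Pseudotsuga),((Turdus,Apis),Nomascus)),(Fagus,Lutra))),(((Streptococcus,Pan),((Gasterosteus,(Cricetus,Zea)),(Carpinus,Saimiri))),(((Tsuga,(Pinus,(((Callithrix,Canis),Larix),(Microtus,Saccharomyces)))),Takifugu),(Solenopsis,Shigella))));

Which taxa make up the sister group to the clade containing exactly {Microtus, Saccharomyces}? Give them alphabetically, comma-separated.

Callithrix, Canis, Larix

The clade containing exactly {Microtus, Saccharomyces} attaches to the tree at the node subtending (((Callithrix,Canis),Larix),(Microtus,Saccharomyces)).
The other lineage descending from that same node — the sister group — is ((Callithrix,Canis),Larix); its 3 tips in alphabetical order are the answer.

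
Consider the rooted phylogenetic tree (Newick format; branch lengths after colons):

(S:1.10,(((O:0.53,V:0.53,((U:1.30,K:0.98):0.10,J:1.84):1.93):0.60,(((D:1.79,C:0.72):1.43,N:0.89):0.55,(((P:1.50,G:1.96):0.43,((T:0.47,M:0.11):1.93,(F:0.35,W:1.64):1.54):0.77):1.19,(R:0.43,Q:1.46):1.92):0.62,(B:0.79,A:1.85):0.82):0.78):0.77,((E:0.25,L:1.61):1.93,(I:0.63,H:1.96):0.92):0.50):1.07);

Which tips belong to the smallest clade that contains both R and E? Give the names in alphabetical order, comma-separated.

A, B, C, D, E, F, G, H, I, J, K, L, M, N, O, P, Q, R, T, U, V, W

Tracing R: it sits inside (R,Q).
Tracing E: it sits inside (E,L).
The smallest clade enclosing both is (((O,V,((U,K),J)),(((D,C),N),(((P,G),((T,M),(F,W))),(R,Q)),(B,A))),((E,L),(I,H))); the answer is its 22 terminal taxa in alphabetical order.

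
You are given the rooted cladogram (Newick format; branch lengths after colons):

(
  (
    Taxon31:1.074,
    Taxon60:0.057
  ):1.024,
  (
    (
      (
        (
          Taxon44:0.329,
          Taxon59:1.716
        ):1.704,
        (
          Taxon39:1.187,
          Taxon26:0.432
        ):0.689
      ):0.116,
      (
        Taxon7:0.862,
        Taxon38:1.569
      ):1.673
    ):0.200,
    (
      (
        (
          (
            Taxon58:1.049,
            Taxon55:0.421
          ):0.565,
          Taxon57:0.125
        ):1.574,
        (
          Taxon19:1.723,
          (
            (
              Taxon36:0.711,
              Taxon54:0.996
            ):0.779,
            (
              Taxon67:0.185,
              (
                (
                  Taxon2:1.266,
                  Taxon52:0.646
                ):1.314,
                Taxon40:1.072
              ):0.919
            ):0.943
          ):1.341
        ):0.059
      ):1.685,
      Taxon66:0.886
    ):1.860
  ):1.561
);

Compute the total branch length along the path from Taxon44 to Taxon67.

The path runs Taxon44 → … → MRCA → … → Taxon67; the MRCA is the node subtending ((((Taxon44,Taxon59),(Taxon39,Taxon26)),(Taxon7,Taxon38)),((((Taxon58,Taxon55),Taxon57),(Taxon19,((Taxon36,Taxon54),(Taxon67,((Taxon2,Taxon52),Taxon40))))),Taxon66)).
Branch lengths along that path: 0.329 + 1.704 + 0.116 + 0.200 + 1.860 + 1.685 + 0.059 + 1.341 + 0.943 + 0.185 = 8.422.

8.422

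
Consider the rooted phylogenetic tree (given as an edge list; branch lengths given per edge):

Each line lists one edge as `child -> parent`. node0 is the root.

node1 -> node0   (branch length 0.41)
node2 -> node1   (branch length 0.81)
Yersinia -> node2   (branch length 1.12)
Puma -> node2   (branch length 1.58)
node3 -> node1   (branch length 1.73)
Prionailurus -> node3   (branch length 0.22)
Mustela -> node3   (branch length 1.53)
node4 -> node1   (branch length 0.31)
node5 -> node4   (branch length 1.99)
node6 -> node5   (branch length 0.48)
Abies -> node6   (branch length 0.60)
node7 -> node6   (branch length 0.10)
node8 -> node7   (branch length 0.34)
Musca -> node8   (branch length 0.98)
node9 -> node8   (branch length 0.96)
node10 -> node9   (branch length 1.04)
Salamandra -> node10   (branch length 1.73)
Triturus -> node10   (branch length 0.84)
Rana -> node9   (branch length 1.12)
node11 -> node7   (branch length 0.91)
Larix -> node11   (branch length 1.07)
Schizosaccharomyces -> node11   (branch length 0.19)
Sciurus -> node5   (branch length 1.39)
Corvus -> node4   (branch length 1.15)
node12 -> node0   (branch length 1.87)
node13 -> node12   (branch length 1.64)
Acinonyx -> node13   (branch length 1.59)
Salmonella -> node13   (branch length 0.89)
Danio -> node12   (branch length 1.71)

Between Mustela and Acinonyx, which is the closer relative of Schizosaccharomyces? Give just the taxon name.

Mustela

The MRCA of Schizosaccharomyces and Mustela subtends ((Yersinia,Puma),(Prionailurus,Mustela),(((Abies,((Musca,((Salamandra,Triturus),Rana)),(Larix,Schizosaccharomyces))),Sciurus),Corvus)) (13 taxa).
The MRCA of Schizosaccharomyces and Acinonyx is the root, subtending the entire tree (16 taxa).
The first is nested inside the second, so Schizosaccharomyces shares a more recent common ancestor with Mustela.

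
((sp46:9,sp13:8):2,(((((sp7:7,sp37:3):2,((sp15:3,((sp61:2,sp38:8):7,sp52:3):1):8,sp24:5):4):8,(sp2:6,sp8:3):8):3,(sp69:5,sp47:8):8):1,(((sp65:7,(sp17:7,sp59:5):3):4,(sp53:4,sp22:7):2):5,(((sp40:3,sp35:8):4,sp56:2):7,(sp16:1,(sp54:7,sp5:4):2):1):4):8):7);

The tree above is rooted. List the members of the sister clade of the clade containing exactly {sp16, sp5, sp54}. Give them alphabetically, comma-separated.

sp35, sp40, sp56

The clade containing exactly {sp16, sp5, sp54} attaches to the tree at the node subtending (((sp40,sp35),sp56),(sp16,(sp54,sp5))).
The other lineage descending from that same node — the sister group — is ((sp40,sp35),sp56); its 3 tips in alphabetical order are the answer.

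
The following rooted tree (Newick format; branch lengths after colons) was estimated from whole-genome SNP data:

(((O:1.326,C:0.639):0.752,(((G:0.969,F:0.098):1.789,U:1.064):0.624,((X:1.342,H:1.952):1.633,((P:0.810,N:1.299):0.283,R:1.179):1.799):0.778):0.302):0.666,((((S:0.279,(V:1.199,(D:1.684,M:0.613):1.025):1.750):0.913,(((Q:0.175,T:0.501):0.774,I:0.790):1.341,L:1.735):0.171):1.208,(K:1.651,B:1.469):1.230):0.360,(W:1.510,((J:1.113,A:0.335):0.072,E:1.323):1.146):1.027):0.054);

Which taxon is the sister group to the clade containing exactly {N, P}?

R

The clade containing exactly {N, P} attaches to the tree at the node subtending ((P,N),R).
The other lineage descending from that same node — the sister group — is the single tip R.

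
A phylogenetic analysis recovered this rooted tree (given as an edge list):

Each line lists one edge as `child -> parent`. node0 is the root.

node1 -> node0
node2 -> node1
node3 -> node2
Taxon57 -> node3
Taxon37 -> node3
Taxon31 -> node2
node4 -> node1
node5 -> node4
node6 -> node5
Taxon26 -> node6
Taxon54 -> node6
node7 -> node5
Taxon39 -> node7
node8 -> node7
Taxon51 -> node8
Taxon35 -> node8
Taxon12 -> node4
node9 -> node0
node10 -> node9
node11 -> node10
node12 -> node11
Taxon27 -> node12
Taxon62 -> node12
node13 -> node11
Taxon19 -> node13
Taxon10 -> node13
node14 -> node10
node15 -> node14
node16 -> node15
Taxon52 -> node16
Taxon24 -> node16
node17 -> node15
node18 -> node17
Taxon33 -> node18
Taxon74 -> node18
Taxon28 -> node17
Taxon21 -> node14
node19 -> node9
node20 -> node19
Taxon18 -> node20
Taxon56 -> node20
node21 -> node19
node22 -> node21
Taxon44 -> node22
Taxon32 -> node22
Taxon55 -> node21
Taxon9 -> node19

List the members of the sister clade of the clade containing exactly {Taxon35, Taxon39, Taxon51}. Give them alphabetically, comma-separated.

Taxon26, Taxon54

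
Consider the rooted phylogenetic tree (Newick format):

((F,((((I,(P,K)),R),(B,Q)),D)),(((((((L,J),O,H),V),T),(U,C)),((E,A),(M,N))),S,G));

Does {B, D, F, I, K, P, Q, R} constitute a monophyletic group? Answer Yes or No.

The most recent common ancestor of these taxa subtends (F,((((I,(P,K)),R),(B,Q)),D)).
That clade has exactly 8 tips — every listed taxon and nothing else — so the group is monophyletic.

Yes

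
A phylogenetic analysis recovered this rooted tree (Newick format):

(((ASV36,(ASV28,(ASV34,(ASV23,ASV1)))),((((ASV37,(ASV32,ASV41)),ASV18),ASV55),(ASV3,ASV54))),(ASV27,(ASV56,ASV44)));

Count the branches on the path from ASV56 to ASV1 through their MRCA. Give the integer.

The MRCA of ASV56 and ASV1 is the root of the tree.
From ASV56 up to that node: 3 branches. From ASV1 up to the same node: 6 branches. Total: 3 + 6 = 9.

9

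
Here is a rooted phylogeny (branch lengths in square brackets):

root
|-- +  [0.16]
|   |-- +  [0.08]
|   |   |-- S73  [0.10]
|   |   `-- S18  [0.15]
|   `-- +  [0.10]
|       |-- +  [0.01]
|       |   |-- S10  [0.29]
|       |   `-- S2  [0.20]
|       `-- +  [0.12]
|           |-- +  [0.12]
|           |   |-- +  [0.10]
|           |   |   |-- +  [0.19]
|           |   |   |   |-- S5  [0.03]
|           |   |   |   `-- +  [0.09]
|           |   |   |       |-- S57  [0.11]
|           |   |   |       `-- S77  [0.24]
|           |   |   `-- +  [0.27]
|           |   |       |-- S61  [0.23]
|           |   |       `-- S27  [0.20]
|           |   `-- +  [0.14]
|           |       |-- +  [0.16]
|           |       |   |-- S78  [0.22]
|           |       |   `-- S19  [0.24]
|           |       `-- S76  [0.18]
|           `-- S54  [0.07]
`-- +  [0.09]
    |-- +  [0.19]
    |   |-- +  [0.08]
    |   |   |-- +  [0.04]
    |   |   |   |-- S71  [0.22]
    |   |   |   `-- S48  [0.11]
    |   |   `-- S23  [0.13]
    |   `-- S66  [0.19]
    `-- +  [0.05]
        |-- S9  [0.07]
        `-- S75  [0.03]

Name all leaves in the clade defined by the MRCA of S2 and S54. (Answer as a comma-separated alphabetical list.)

S10, S19, S2, S27, S5, S54, S57, S61, S76, S77, S78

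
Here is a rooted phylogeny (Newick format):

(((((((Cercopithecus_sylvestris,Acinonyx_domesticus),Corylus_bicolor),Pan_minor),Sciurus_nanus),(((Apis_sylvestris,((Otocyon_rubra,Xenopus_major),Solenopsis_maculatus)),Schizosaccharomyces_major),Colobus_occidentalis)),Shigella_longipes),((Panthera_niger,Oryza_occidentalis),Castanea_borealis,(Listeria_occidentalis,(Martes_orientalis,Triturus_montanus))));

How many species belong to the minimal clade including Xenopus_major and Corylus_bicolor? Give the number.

The MRCA of Xenopus_major and Corylus_bicolor is the node subtending (((((Cercopithecus_sylvestris,Acinonyx_domesticus),Corylus_bicolor),Pan_minor),Sciurus_nanus),(((Apis_sylvestris,((Otocyon_rubra,Xenopus_major),Solenopsis_maculatus)),Schizosaccharomyces_major),Colobus_occidentalis)).
That clade contains 11 terminal taxa: Acinonyx_domesticus, Apis_sylvestris, Cercopithecus_sylvestris, Colobus_occidentalis, Corylus_bicolor, Otocyon_rubra, Pan_minor, Schizosaccharomyces_major, Sciurus_nanus, Solenopsis_maculatus, Xenopus_major.

11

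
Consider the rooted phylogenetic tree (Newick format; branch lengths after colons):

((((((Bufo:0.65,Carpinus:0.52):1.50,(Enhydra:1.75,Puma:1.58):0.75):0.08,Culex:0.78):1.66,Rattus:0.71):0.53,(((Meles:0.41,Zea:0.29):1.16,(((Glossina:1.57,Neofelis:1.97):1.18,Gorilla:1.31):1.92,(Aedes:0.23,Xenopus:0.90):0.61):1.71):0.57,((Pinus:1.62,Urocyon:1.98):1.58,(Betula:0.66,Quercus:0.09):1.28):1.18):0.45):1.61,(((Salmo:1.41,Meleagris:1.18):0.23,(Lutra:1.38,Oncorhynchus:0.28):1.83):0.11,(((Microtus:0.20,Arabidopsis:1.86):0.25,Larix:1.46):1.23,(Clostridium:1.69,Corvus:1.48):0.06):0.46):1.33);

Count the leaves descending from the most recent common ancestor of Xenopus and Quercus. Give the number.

The MRCA of Xenopus and Quercus is the node subtending (((Meles,Zea),(((Glossina,Neofelis),Gorilla),(Aedes,Xenopus))),((Pinus,Urocyon),(Betula,Quercus))).
That clade contains 11 terminal taxa: Aedes, Betula, Glossina, Gorilla, Meles, Neofelis, Pinus, Quercus, Urocyon, Xenopus, Zea.

11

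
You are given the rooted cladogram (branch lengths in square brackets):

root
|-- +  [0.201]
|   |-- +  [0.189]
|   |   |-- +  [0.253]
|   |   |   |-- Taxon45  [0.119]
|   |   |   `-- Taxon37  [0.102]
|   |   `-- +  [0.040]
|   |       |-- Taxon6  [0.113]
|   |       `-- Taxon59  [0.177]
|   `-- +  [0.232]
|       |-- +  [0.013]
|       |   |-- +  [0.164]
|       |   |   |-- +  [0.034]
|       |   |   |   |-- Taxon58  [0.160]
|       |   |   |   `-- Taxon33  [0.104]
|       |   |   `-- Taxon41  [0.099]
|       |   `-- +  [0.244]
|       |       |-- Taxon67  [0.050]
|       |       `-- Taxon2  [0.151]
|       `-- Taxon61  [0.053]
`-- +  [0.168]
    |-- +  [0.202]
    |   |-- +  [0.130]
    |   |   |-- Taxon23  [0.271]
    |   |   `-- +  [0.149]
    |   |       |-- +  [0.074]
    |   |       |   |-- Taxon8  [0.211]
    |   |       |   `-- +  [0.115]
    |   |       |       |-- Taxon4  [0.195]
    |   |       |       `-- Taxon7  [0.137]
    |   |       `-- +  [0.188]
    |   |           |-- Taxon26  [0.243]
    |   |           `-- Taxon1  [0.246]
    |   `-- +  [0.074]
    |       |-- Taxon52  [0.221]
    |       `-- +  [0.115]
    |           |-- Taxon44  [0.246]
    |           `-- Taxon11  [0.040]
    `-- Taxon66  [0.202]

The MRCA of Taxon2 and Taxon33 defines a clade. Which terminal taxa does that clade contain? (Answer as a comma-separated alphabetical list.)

Taxon2, Taxon33, Taxon41, Taxon58, Taxon67

Tracing Taxon2: it sits inside (Taxon67,Taxon2).
Tracing Taxon33: it sits inside (Taxon58,Taxon33).
The smallest clade enclosing both is (((Taxon58,Taxon33),Taxon41),(Taxon67,Taxon2)); the answer is its 5 terminal taxa in alphabetical order.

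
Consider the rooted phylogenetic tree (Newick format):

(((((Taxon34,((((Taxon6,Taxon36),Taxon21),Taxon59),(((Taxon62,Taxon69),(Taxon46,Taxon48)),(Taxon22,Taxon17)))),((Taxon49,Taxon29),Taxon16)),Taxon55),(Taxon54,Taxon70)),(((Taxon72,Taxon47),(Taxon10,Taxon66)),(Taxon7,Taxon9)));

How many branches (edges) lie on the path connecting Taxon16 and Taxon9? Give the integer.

8

The MRCA of Taxon16 and Taxon9 is the root of the tree.
From Taxon16 up to that node: 5 branches. From Taxon9 up to the same node: 3 branches. Total: 5 + 3 = 8.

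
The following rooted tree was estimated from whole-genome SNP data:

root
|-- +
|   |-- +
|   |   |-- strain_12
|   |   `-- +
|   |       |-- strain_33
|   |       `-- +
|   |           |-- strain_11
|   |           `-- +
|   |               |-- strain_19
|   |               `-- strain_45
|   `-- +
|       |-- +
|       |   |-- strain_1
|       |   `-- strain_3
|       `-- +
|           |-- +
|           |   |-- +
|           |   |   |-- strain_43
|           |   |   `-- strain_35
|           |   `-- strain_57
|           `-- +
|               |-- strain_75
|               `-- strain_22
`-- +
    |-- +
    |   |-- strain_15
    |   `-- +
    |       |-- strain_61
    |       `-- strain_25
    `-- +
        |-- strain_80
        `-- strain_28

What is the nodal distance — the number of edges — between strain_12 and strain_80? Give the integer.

The MRCA of strain_12 and strain_80 is the root of the tree.
From strain_12 up to that node: 3 branches. From strain_80 up to the same node: 3 branches. Total: 3 + 3 = 6.

6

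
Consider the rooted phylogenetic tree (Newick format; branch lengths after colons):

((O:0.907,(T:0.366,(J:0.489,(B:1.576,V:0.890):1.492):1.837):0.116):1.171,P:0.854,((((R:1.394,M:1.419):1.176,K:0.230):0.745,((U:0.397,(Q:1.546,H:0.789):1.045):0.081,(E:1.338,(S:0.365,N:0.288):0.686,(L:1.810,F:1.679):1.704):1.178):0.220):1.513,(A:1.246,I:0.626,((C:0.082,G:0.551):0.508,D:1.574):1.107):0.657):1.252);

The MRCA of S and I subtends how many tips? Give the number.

16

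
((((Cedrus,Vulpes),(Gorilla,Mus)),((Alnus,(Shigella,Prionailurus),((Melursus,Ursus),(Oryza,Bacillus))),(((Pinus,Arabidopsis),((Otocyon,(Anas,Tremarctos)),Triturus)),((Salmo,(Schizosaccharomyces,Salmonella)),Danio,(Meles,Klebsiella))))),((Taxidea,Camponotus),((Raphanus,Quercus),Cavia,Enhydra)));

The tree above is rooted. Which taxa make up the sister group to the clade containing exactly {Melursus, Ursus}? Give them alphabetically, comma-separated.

The clade containing exactly {Melursus, Ursus} attaches to the tree at the node subtending ((Melursus,Ursus),(Oryza,Bacillus)).
The other lineage descending from that same node — the sister group — is (Oryza,Bacillus); its 2 tips in alphabetical order are the answer.

Bacillus, Oryza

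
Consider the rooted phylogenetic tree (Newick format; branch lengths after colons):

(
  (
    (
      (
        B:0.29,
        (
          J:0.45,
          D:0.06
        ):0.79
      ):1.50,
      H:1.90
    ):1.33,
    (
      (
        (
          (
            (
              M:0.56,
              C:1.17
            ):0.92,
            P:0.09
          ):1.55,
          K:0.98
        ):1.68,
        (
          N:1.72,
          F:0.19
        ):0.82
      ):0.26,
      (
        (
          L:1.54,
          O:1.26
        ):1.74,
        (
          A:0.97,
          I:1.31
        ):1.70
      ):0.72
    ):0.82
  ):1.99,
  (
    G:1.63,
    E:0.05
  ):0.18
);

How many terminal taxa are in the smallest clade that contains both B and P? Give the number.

14

The MRCA of B and P is the node subtending (((B,(J,D)),H),(((((M,C),P),K),(N,F)),((L,O),(A,I)))).
That clade contains 14 terminal taxa: A, B, C, D, F, H, I, J, K, L, M, N, O, P.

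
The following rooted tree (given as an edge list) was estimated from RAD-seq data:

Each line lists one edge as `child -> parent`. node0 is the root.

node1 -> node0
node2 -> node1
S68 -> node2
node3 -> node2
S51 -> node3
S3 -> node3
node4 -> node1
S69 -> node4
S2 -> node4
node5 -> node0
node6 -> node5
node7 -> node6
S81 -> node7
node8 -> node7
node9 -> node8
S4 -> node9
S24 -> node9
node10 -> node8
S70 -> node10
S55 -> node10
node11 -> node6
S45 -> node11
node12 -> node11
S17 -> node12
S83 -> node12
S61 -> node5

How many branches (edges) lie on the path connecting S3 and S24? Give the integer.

The MRCA of S3 and S24 is the root of the tree.
From S3 up to that node: 4 branches. From S24 up to the same node: 6 branches. Total: 4 + 6 = 10.

10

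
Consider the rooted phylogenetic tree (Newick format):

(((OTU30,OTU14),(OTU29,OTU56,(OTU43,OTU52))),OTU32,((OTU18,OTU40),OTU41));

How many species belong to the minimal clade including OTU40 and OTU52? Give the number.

The MRCA of OTU40 and OTU52 is the root, so the clade is the entire tree.
That clade contains 10 terminal taxa: OTU14, OTU18, OTU29, OTU30, OTU32, OTU40, OTU41, OTU43, OTU52, OTU56.

10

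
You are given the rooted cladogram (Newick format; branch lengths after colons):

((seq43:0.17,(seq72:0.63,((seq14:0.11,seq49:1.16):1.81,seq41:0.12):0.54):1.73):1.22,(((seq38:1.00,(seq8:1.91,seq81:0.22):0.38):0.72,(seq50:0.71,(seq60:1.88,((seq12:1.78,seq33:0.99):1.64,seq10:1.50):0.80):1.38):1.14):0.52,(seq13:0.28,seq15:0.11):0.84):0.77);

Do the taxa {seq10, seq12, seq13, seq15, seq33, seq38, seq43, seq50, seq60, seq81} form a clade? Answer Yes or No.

The MRCA of the listed taxa is the root, so the smallest clade containing them is the whole tree.
That clade also contains seq14, seq41, seq49, seq72, seq8, which are not in the proposed group, so the group is not monophyletic.

No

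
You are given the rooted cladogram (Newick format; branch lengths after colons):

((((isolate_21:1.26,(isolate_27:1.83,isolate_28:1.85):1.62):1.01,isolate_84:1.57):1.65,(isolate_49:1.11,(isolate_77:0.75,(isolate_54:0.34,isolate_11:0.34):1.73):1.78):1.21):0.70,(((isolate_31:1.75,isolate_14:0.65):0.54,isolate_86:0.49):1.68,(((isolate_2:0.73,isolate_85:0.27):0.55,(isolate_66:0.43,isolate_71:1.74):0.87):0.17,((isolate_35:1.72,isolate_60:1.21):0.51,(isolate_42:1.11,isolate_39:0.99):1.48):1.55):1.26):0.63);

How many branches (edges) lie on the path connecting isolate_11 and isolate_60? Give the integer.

The MRCA of isolate_11 and isolate_60 is the root of the tree.
From isolate_11 up to that node: 5 branches. From isolate_60 up to the same node: 5 branches. Total: 5 + 5 = 10.

10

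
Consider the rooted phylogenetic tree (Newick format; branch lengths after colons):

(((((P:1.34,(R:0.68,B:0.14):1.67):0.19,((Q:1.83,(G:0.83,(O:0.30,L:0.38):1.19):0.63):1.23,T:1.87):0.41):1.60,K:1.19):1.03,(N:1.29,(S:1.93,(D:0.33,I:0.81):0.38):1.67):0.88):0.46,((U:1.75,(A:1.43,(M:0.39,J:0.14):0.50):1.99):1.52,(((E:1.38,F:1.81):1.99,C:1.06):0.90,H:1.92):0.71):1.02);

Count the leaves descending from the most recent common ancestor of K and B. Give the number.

9

The MRCA of K and B is the node subtending (((P,(R,B)),((Q,(G,(O,L))),T)),K).
That clade contains 9 terminal taxa: B, G, K, L, O, P, Q, R, T.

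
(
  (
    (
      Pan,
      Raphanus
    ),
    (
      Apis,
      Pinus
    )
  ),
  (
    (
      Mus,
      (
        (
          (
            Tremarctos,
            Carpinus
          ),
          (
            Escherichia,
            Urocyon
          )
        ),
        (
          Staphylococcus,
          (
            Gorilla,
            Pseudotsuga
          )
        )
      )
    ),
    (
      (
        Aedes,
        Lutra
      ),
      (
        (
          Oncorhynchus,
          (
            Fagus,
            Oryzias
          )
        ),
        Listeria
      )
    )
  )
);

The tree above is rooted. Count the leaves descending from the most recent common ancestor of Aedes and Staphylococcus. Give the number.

14

The MRCA of Aedes and Staphylococcus is the node subtending ((Mus,(((Tremarctos,Carpinus),(Escherichia,Urocyon)),(Staphylococcus,(Gorilla,Pseudotsuga)))),((Aedes,Lutra),((Oncorhynchus,(Fagus,Oryzias)),Listeria))).
That clade contains 14 terminal taxa: Aedes, Carpinus, Escherichia, Fagus, Gorilla, Listeria, Lutra, Mus, Oncorhynchus, Oryzias, Pseudotsuga, Staphylococcus, Tremarctos, Urocyon.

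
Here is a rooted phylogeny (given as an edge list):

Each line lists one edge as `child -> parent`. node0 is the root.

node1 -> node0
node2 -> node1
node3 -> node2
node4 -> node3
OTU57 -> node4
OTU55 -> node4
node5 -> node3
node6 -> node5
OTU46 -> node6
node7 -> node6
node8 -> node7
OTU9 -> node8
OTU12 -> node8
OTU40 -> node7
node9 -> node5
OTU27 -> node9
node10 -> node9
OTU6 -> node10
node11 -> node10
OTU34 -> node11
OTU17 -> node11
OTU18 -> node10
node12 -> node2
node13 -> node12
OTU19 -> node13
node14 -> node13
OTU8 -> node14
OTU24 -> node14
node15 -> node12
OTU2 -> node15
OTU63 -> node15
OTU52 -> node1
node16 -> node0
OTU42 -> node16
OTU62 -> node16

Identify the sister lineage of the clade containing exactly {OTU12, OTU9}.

OTU40

The clade containing exactly {OTU12, OTU9} attaches to the tree at the node subtending ((OTU9,OTU12),OTU40).
The other lineage descending from that same node — the sister group — is the single tip OTU40.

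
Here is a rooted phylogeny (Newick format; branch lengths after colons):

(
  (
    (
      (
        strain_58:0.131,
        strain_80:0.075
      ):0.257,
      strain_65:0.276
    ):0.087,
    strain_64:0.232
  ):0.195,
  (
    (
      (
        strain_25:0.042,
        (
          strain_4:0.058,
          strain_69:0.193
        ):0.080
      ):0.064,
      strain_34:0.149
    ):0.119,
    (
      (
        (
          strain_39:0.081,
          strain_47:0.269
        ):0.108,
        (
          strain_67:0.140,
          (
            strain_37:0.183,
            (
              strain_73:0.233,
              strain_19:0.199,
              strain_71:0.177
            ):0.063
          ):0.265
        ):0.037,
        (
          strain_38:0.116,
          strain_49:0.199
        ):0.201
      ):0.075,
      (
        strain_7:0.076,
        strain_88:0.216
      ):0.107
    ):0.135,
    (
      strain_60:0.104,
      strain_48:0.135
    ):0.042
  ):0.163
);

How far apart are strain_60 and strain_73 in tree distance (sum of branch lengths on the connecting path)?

The path runs strain_60 → … → MRCA → … → strain_73; the MRCA is the node subtending (((strain_25,(strain_4,strain_69)),strain_34),(((strain_39,strain_47),(strain_67,(strain_37,(strain_73,strain_19,strain_71))),(strain_38,strain_49)),(strain_7,strain_88)),(strain_60,strain_48)).
Branch lengths along that path: 0.104 + 0.042 + 0.135 + 0.075 + 0.037 + 0.265 + 0.063 + 0.233 = 0.954.

0.954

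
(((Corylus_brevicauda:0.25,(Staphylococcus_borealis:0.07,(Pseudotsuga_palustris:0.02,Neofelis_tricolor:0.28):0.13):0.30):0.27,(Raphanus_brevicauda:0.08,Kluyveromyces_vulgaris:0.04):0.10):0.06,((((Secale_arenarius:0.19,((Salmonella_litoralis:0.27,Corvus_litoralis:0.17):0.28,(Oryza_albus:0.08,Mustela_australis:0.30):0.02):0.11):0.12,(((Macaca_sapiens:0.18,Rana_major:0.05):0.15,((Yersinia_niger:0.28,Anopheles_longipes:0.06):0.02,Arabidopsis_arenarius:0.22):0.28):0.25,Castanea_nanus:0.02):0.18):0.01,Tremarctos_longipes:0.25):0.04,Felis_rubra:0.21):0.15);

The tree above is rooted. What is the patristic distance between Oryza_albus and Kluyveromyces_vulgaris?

The path runs Oryza_albus → … → MRCA → … → Kluyveromyces_vulgaris; the MRCA is the root of the tree.
Branch lengths along that path: 0.08 + 0.02 + 0.11 + 0.12 + 0.01 + 0.04 + 0.15 + 0.06 + 0.10 + 0.04 = 0.73.

0.73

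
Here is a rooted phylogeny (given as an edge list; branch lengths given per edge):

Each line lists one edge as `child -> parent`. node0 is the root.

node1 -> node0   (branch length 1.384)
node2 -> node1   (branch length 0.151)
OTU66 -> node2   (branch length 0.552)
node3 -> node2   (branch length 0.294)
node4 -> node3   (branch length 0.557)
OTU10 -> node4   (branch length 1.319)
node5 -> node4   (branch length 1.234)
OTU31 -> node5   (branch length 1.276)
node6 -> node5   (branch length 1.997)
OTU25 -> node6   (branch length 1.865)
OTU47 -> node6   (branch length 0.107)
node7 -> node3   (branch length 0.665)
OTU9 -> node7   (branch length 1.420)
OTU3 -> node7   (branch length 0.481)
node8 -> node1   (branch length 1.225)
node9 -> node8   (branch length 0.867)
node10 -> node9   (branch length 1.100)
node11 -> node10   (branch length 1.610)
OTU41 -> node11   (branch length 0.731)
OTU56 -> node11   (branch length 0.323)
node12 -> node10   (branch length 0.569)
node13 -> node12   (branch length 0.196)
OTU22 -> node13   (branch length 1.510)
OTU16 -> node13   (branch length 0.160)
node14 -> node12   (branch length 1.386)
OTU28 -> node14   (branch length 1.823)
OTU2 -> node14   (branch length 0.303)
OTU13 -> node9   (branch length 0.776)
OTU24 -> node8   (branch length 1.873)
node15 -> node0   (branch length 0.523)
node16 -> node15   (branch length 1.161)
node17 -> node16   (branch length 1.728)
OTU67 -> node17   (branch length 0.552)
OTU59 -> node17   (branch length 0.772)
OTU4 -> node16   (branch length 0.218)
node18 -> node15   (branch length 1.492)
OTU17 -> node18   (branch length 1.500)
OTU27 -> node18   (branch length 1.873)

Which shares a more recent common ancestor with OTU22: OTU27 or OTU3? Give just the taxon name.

The MRCA of OTU22 and OTU3 subtends ((OTU66,((OTU10,(OTU31,(OTU25,OTU47))),(OTU9,OTU3))),((((OTU41,OTU56),((OTU22,OTU16),(OTU28,OTU2))),OTU13),OTU24)) (15 taxa).
The MRCA of OTU22 and OTU27 is the root, subtending the entire tree (20 taxa).
The first is nested inside the second, so OTU22 shares a more recent common ancestor with OTU3.

OTU3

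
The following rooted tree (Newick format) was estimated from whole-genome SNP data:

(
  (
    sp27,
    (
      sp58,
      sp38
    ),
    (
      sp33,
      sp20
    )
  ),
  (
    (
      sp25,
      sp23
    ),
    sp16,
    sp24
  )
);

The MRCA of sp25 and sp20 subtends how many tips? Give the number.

The MRCA of sp25 and sp20 is the root, so the clade is the entire tree.
That clade contains 9 terminal taxa: sp16, sp20, sp23, sp24, sp25, sp27, sp33, sp38, sp58.

9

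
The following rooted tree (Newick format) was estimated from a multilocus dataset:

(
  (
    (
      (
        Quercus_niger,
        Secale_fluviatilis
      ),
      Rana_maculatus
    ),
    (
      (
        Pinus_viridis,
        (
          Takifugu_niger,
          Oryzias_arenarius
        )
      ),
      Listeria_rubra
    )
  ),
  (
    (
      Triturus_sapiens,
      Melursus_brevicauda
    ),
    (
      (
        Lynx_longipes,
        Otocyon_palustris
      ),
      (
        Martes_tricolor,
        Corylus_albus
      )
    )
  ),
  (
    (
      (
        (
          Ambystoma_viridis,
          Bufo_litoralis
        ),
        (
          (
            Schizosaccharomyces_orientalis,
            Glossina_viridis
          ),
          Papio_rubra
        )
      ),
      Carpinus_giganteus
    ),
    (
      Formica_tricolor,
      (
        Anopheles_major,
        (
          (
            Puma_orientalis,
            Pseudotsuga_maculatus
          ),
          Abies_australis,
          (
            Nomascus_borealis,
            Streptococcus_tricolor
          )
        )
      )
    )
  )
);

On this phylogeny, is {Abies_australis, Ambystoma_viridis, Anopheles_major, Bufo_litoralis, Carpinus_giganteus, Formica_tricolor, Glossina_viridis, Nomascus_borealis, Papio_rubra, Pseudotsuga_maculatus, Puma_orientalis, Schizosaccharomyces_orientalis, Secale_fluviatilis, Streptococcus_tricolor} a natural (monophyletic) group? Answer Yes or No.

No

The MRCA of the listed taxa is the root, so the smallest clade containing them is the whole tree.
That clade also contains Corylus_albus, Listeria_rubra, Lynx_longipes, Martes_tricolor, Melursus_brevicauda, Oryzias_arenarius, Otocyon_palustris, Pinus_viridis, Quercus_niger, Rana_maculatus, Takifugu_niger, Triturus_sapiens, which are not in the proposed group, so the group is not monophyletic.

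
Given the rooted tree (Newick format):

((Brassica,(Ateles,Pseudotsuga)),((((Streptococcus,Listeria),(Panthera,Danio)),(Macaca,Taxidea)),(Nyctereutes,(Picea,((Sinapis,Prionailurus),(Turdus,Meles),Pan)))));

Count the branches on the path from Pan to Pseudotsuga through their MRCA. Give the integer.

8

The MRCA of Pan and Pseudotsuga is the root of the tree.
From Pan up to that node: 5 branches. From Pseudotsuga up to the same node: 3 branches. Total: 5 + 3 = 8.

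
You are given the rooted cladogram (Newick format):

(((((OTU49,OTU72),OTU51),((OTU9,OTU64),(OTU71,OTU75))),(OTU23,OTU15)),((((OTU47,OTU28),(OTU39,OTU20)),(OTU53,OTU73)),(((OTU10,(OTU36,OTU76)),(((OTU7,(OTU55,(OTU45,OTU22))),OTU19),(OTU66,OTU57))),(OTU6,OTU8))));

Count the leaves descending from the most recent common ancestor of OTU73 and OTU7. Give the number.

18

The MRCA of OTU73 and OTU7 is the node subtending ((((OTU47,OTU28),(OTU39,OTU20)),(OTU53,OTU73)),(((OTU10,(OTU36,OTU76)),(((OTU7,(OTU55,(OTU45,OTU22))),OTU19),(OTU66,OTU57))),(OTU6,OTU8))).
That clade contains 18 terminal taxa: OTU10, OTU19, OTU20, OTU22, OTU28, OTU36, OTU39, OTU45, OTU47, OTU53, OTU55, OTU57, OTU6, OTU66, OTU7, OTU73, OTU76, OTU8.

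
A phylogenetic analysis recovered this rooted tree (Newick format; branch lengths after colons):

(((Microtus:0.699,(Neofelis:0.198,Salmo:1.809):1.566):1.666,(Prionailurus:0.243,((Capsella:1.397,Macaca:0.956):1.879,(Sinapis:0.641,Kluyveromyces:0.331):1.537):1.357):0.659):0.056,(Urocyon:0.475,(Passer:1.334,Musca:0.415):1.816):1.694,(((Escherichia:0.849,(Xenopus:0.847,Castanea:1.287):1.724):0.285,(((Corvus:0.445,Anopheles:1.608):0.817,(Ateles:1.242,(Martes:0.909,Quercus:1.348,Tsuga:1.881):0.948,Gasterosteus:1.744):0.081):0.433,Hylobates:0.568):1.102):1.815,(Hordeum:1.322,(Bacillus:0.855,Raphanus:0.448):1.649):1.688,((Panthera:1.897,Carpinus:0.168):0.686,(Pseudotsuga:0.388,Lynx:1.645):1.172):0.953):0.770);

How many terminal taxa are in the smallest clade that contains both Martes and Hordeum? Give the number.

The MRCA of Martes and Hordeum is the node subtending (((Escherichia,(Xenopus,Castanea)),(((Corvus,Anopheles),(Ateles,(Martes,Quercus,Tsuga),Gasterosteus)),Hylobates)),(Hordeum,(Bacillus,Raphanus)),((Panthera,Carpinus),(Pseudotsuga,Lynx))).
That clade contains 18 terminal taxa: Anopheles, Ateles, Bacillus, Carpinus, Castanea, Corvus, Escherichia, Gasterosteus, Hordeum, Hylobates, Lynx, Martes, Panthera, Pseudotsuga, Quercus, Raphanus, Tsuga, Xenopus.

18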